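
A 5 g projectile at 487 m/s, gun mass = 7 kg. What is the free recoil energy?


v_r = m_p*v_p/m_gun = 0.005*487/7 = 0.347857 m/s, E_r = 0.5*m_gun*v_r^2 = 0.5*7*0.347857^2 = 0.4235 J

0.4235 J


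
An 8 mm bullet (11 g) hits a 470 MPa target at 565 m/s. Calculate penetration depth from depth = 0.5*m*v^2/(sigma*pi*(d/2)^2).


A = pi*(d/2)^2 = pi*(8/2)^2 = 50.2655 mm^2
E = 0.5*m*v^2 = 0.5*0.011*565^2 = 1755.74 J
depth = E/(sigma*A) = 1755.74 J / (470 MPa * 50.2655 mm^2) = 1755.74/(470 * 50.2655) m = 0.0743176 m ≈ 74.32 mm

74.32 mm


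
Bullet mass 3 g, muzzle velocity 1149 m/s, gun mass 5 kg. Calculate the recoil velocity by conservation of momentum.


v_recoil = m_p * v_p / m_gun = 0.003 * 1149 / 5 = 0.6894 m/s

0.6894 m/s


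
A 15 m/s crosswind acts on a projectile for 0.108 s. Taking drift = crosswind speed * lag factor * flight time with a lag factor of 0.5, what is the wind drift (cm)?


drift = v_wind * lag * t = 15 * 0.5 * 0.108 = 0.81 m ≈ 81 cm

81 cm


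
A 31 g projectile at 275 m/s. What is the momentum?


p = m*v = 0.031*275 = 8.525 kg·m/s

8.525 kg·m/s


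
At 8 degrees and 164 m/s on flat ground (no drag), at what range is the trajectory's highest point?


R = v0^2*sin(2*theta)/g = 164^2*sin(2*8°)/9.81 = 755.713 m
apex_dist = R/2 = 755.713/2 = 377.9 m

377.9 m


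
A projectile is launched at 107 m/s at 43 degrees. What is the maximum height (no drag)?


H = (v0*sin(theta))^2 / (2g) = (107*sin(43°))^2 / (2*9.81) = 271.4 m

271.4 m


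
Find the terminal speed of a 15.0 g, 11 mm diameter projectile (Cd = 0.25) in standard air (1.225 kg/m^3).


A = pi*(d/2)^2 = pi*(11/2000)^2 = 9.50332e-05 m^2
vt = sqrt(2mg/(Cd*rho*A)) = sqrt(2*0.015*9.81/(0.25 * 1.225 * 9.50332e-05)) = 100.6 m/s

100.6 m/s


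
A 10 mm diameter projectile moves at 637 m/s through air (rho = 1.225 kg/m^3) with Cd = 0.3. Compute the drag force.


A = pi*(d/2)^2 = pi*(10/2000)^2 = 7.85398e-05 m^2
Fd = 0.5*Cd*rho*A*v^2 = 0.5*0.3*1.225*7.85398e-05*637^2 = 5.856 N

5.856 N


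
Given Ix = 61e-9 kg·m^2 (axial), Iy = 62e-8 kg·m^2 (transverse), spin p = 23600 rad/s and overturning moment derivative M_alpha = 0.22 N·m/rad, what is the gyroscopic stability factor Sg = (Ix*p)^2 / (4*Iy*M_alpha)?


Sg = Ix^2 * p^2 / (4 * Iy * M_alpha) = (61e-9)^2 * 23600^2 / (4 * 62e-8 * 0.22) = 3.798

3.798


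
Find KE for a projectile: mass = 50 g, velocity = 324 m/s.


E = 0.5*m*v^2 = 0.5*0.05*324^2 = 2624 J

2624 J


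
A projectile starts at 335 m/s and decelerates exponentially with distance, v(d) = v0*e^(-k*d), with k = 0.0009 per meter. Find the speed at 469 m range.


v = v0*exp(-k*d) = 335*exp(-0.0009*469) = 219.6 m/s

219.6 m/s


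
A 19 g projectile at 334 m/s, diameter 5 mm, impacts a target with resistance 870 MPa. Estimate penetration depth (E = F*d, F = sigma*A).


A = pi*(d/2)^2 = pi*(5/2)^2 = 19.635 mm^2
E = 0.5*m*v^2 = 0.5*0.019*334^2 = 1059.78 J
depth = E/(sigma*A) = 1059.78 J / (870 MPa * 19.635 mm^2) = 1059.78/(870 * 19.635) m = 0.0620394 m ≈ 62.04 mm

62.04 mm


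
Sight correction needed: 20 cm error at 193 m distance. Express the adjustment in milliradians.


1 mrad subtends 1 cm per 10 m of range, so adj = error_cm / (dist_m / 10) = 20 / (193/10) = 1.036 mrad

1.036 mrad


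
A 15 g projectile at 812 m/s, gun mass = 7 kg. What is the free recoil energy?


v_r = m_p*v_p/m_gun = 0.015*812/7 = 1.74 m/s, E_r = 0.5*m_gun*v_r^2 = 0.5*7*1.74^2 = 10.6 J

10.6 J


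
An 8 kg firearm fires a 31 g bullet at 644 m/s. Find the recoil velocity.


v_recoil = m_p * v_p / m_gun = 0.031 * 644 / 8 = 2.495 m/s

2.495 m/s


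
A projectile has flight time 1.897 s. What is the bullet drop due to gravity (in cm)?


drop = 0.5*g*t^2 = 0.5*9.81*1.897^2 = 17.6512 m ≈ 1765 cm

1765 cm


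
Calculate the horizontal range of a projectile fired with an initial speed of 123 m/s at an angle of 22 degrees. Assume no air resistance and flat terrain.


R = v0^2 * sin(2*theta) / g = 123^2 * sin(2*22°) / 9.81 = 1071 m

1071 m


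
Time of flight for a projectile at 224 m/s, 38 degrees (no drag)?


T = 2*v0*sin(theta)/g = 2*224*sin(38°)/9.81 = 28.12 s

28.12 s


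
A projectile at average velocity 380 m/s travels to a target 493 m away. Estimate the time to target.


t = d/v = 493/380 = 1.297 s

1.297 s


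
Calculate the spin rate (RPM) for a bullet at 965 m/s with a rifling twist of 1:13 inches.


twist_m = 13*0.0254 = 0.3302 m
spin = v/twist = 965/0.3302 = 2922.471 rev/s
RPM = spin*60 = 2922.471*60 ≈ 175348 RPM

175348 RPM


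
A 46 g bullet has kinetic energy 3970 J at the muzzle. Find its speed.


v = sqrt(2*E/m) = sqrt(2*3970/0.046) = 415.5 m/s

415.5 m/s


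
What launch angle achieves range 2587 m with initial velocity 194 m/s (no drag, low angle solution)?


sin(2*theta) = R*g/v0^2 = 2587*9.81/194^2 = 0.674314, theta = arcsin(0.674314)/2 = 21.2°

21.2 degrees


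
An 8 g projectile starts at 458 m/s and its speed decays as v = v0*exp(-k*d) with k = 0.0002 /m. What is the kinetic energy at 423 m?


v = v0*exp(-k*d) = 458*exp(-0.0002*423) = 420.847 m/s
E = 0.5*m*v^2 = 0.5*0.008*420.847^2 = 708.4 J

708.4 J


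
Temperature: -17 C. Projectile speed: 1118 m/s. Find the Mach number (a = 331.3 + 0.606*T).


a = 331.3 + 0.606*(-17) = 320.998 m/s
M = v/a = 1118/320.998 = 3.483

3.483


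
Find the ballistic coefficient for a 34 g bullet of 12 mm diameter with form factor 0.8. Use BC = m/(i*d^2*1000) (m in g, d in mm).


BC = m/(i*d^2*1000) = 34/(0.8 * 12^2 * 1000) = 0.0002951

0.0002951


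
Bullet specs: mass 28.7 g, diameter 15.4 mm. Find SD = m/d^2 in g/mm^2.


SD = m/d^2 = 28.7/15.4^2 = 0.121 g/mm^2

0.121 g/mm^2


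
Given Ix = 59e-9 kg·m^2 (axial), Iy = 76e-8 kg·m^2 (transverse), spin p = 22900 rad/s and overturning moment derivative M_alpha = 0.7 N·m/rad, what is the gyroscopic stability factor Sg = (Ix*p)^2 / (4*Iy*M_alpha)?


Sg = Ix^2 * p^2 / (4 * Iy * M_alpha) = (59e-9)^2 * 22900^2 / (4 * 76e-8 * 0.7) = 0.8578

0.8578


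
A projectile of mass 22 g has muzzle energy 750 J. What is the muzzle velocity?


v = sqrt(2*E/m) = sqrt(2*750/0.022) = 261.1 m/s

261.1 m/s


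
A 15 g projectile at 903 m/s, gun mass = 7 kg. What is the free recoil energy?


v_r = m_p*v_p/m_gun = 0.015*903/7 = 1.935 m/s, E_r = 0.5*m_gun*v_r^2 = 0.5*7*1.935^2 = 13.1 J

13.1 J


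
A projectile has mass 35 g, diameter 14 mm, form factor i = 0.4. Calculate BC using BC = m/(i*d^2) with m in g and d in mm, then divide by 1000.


BC = m/(i*d^2*1000) = 35/(0.4 * 14^2 * 1000) = 0.0004464

0.0004464


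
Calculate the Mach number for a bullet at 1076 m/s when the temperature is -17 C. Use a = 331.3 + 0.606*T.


a = 331.3 + 0.606*(-17) = 320.998 m/s
M = v/a = 1076/320.998 = 3.352

3.352


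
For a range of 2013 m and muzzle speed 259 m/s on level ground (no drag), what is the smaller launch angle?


sin(2*theta) = R*g/v0^2 = 2013*9.81/259^2 = 0.294383, theta = arcsin(0.294383)/2 = 8.56°

8.56 degrees


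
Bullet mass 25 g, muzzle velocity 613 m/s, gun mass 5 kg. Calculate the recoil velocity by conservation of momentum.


v_recoil = m_p * v_p / m_gun = 0.025 * 613 / 5 = 3.065 m/s

3.065 m/s


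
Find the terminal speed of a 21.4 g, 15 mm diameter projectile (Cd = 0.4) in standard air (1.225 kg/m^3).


A = pi*(d/2)^2 = pi*(15/2000)^2 = 1.76715e-04 m^2
vt = sqrt(2mg/(Cd*rho*A)) = sqrt(2*0.0214*9.81/(0.4 * 1.225 * 1.76715e-04)) = 69.63 m/s

69.63 m/s


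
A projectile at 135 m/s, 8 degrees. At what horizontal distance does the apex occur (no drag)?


R = v0^2*sin(2*theta)/g = 135^2*sin(2*8°)/9.81 = 512.079 m
apex_dist = R/2 = 512.079/2 = 256 m

256 m


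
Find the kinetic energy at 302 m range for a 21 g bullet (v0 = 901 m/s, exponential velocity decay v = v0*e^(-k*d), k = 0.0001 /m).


v = v0*exp(-k*d) = 901*exp(-0.0001*302) = 874.197 m/s
E = 0.5*m*v^2 = 0.5*0.021*874.197^2 = 8024 J

8024 J


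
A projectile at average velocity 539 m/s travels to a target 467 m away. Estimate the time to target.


t = d/v = 467/539 = 0.8664 s

0.8664 s


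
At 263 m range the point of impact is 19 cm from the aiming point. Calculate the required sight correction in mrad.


1 mrad subtends 1 cm per 10 m of range, so adj = error_cm / (dist_m / 10) = 19 / (263/10) = 0.7224 mrad

0.7224 mrad


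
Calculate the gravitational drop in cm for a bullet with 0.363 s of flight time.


drop = 0.5*g*t^2 = 0.5*9.81*0.363^2 = 0.646327 m ≈ 64.63 cm

64.63 cm


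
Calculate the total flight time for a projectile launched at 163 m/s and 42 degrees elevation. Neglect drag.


T = 2*v0*sin(theta)/g = 2*163*sin(42°)/9.81 = 22.24 s

22.24 s


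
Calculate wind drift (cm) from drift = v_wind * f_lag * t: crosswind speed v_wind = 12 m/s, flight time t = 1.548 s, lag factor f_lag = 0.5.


drift = v_wind * lag * t = 12 * 0.5 * 1.548 = 9.288 m ≈ 928.8 cm

928.8 cm


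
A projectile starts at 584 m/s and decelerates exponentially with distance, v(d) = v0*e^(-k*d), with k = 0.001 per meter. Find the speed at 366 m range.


v = v0*exp(-k*d) = 584*exp(-0.001*366) = 405 m/s

405 m/s


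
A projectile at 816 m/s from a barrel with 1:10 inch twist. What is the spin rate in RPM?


twist_m = 10*0.0254 = 0.254 m
spin = v/twist = 816/0.254 = 3212.598 rev/s
RPM = spin*60 = 3212.598*60 ≈ 192756 RPM

192756 RPM


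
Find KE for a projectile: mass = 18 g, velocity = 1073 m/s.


E = 0.5*m*v^2 = 0.5*0.018*1073^2 = 10362 J

10362 J


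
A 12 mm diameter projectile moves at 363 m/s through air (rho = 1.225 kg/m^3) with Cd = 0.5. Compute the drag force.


A = pi*(d/2)^2 = pi*(12/2000)^2 = 1.13097e-04 m^2
Fd = 0.5*Cd*rho*A*v^2 = 0.5*0.5*1.225*1.13097e-04*363^2 = 4.564 N

4.564 N


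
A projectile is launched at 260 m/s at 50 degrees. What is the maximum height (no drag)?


H = (v0*sin(theta))^2 / (2g) = (260*sin(50°))^2 / (2*9.81) = 2022 m

2022 m


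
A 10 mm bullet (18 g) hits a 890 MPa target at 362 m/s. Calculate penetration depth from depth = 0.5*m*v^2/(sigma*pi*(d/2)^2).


A = pi*(d/2)^2 = pi*(10/2)^2 = 78.5398 mm^2
E = 0.5*m*v^2 = 0.5*0.018*362^2 = 1179.4 J
depth = E/(sigma*A) = 1179.4 J / (890 MPa * 78.5398 mm^2) = 1179.4/(890 * 78.5398) m = 0.0168725 m ≈ 16.87 mm

16.87 mm


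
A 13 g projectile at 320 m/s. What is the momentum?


p = m*v = 0.013*320 = 4.16 kg·m/s

4.16 kg·m/s


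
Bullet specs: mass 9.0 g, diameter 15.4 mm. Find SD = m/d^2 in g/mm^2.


SD = m/d^2 = 9.0/15.4^2 = 0.03795 g/mm^2

0.03795 g/mm^2


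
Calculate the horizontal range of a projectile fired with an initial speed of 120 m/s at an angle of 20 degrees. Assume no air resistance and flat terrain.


R = v0^2 * sin(2*theta) / g = 120^2 * sin(2*20°) / 9.81 = 943.5 m

943.5 m


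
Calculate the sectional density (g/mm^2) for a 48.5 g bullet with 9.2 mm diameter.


SD = m/d^2 = 48.5/9.2^2 = 0.573 g/mm^2

0.573 g/mm^2


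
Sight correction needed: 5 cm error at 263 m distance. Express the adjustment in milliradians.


1 mrad subtends 1 cm per 10 m of range, so adj = error_cm / (dist_m / 10) = 5 / (263/10) = 0.1901 mrad

0.1901 mrad


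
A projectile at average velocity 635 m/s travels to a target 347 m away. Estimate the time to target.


t = d/v = 347/635 = 0.5465 s

0.5465 s


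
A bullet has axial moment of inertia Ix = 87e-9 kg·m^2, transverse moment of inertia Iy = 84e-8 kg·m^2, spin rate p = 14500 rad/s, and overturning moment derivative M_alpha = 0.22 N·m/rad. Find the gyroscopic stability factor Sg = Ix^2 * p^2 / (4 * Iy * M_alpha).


Sg = Ix^2 * p^2 / (4 * Iy * M_alpha) = (87e-9)^2 * 14500^2 / (4 * 84e-8 * 0.22) = 2.153

2.153


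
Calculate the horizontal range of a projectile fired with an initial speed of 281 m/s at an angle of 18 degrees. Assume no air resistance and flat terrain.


R = v0^2 * sin(2*theta) / g = 281^2 * sin(2*18°) / 9.81 = 4731 m

4731 m


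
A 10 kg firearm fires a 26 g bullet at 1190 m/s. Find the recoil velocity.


v_recoil = m_p * v_p / m_gun = 0.026 * 1190 / 10 = 3.094 m/s

3.094 m/s


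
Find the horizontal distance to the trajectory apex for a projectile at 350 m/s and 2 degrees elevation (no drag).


R = v0^2*sin(2*theta)/g = 350^2*sin(2*2°)/9.81 = 871.067 m
apex_dist = R/2 = 871.067/2 = 435.5 m

435.5 m


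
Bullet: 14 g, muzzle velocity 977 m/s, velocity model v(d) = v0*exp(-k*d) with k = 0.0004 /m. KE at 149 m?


v = v0*exp(-k*d) = 977*exp(-0.0004*149) = 920.472 m/s
E = 0.5*m*v^2 = 0.5*0.014*920.472^2 = 5931 J

5931 J


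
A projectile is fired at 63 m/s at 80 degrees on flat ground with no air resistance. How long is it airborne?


T = 2*v0*sin(theta)/g = 2*63*sin(80°)/9.81 = 12.65 s

12.65 s


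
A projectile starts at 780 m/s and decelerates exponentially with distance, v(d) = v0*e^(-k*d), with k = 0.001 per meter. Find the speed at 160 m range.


v = v0*exp(-k*d) = 780*exp(-0.001*160) = 664.7 m/s

664.7 m/s


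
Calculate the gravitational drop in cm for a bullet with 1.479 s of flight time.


drop = 0.5*g*t^2 = 0.5*9.81*1.479^2 = 10.7294 m ≈ 1073 cm

1073 cm


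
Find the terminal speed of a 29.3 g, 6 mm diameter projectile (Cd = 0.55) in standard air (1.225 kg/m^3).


A = pi*(d/2)^2 = pi*(6/2000)^2 = 2.82743e-05 m^2
vt = sqrt(2mg/(Cd*rho*A)) = sqrt(2*0.0293*9.81/(0.55 * 1.225 * 2.82743e-05)) = 173.7 m/s

173.7 m/s


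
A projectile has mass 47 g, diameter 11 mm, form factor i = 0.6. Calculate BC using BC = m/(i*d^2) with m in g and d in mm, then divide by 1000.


BC = m/(i*d^2*1000) = 47/(0.6 * 11^2 * 1000) = 0.0006474

0.0006474


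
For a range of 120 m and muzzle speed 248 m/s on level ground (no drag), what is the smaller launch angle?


sin(2*theta) = R*g/v0^2 = 120*9.81/248^2 = 0.0191402, theta = arcsin(0.0191402)/2 = 0.5484°

0.5484 degrees


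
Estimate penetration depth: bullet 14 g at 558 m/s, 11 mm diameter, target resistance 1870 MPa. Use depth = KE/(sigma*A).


A = pi*(d/2)^2 = pi*(11/2)^2 = 95.0332 mm^2
E = 0.5*m*v^2 = 0.5*0.014*558^2 = 2179.55 J
depth = E/(sigma*A) = 2179.55 J / (1870 MPa * 95.0332 mm^2) = 2179.55/(1870 * 95.0332) m = 0.0122645 m ≈ 12.26 mm

12.26 mm


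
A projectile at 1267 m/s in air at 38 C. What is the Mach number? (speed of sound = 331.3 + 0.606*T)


a = 331.3 + 0.606*(38) = 354.328 m/s
M = v/a = 1267/354.328 = 3.576

3.576


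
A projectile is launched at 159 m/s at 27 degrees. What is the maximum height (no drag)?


H = (v0*sin(theta))^2 / (2g) = (159*sin(27°))^2 / (2*9.81) = 265.6 m

265.6 m


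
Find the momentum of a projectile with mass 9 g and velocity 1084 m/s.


p = m*v = 0.009*1084 = 9.756 kg·m/s

9.756 kg·m/s


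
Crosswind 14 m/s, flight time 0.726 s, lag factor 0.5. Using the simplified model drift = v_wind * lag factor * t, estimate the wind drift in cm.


drift = v_wind * lag * t = 14 * 0.5 * 0.726 = 5.082 m ≈ 508.2 cm

508.2 cm


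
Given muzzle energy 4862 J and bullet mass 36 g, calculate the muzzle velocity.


v = sqrt(2*E/m) = sqrt(2*4862/0.036) = 519.7 m/s

519.7 m/s


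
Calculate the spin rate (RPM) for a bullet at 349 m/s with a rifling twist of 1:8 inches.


twist_m = 8*0.0254 = 0.2032 m
spin = v/twist = 349/0.2032 = 1717.52 rev/s
RPM = spin*60 = 1717.52*60 ≈ 103051 RPM

103051 RPM


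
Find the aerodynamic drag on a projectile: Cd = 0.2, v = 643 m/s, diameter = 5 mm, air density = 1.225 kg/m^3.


A = pi*(d/2)^2 = pi*(5/2000)^2 = 1.96350e-05 m^2
Fd = 0.5*Cd*rho*A*v^2 = 0.5*0.2*1.225*1.96350e-05*643^2 = 0.9945 N

0.9945 N


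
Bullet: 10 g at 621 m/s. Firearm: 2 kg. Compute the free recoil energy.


v_r = m_p*v_p/m_gun = 0.01*621/2 = 3.105 m/s, E_r = 0.5*m_gun*v_r^2 = 0.5*2*3.105^2 = 9.641 J

9.641 J


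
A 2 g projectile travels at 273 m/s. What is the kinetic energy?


E = 0.5*m*v^2 = 0.5*0.002*273^2 = 74.53 J

74.53 J


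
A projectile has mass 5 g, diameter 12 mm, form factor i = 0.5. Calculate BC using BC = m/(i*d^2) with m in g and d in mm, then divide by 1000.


BC = m/(i*d^2*1000) = 5/(0.5 * 12^2 * 1000) = 6.944e-05

6.944e-05


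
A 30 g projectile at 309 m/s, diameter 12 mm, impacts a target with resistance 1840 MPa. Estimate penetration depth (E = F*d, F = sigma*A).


A = pi*(d/2)^2 = pi*(12/2)^2 = 113.097 mm^2
E = 0.5*m*v^2 = 0.5*0.03*309^2 = 1432.21 J
depth = E/(sigma*A) = 1432.21 J / (1840 MPa * 113.097 mm^2) = 1432.21/(1840 * 113.097) m = 0.00688237 m ≈ 6.882 mm

6.882 mm


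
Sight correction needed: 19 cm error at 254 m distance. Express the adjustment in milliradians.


1 mrad subtends 1 cm per 10 m of range, so adj = error_cm / (dist_m / 10) = 19 / (254/10) = 0.748 mrad

0.748 mrad


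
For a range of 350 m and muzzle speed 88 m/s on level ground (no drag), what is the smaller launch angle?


sin(2*theta) = R*g/v0^2 = 350*9.81/88^2 = 0.443376, theta = arcsin(0.443376)/2 = 13.16°

13.16 degrees


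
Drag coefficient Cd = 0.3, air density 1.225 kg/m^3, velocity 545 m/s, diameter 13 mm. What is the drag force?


A = pi*(d/2)^2 = pi*(13/2000)^2 = 1.32732e-04 m^2
Fd = 0.5*Cd*rho*A*v^2 = 0.5*0.3*1.225*1.32732e-04*545^2 = 7.244 N

7.244 N


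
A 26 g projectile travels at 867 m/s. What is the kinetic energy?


E = 0.5*m*v^2 = 0.5*0.026*867^2 = 9772 J

9772 J


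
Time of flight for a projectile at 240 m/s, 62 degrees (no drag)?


T = 2*v0*sin(theta)/g = 2*240*sin(62°)/9.81 = 43.2 s

43.2 s


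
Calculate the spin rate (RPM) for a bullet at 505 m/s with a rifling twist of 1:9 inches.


twist_m = 9*0.0254 = 0.2286 m
spin = v/twist = 505/0.2286 = 2209.099 rev/s
RPM = spin*60 = 2209.099*60 ≈ 132546 RPM

132546 RPM


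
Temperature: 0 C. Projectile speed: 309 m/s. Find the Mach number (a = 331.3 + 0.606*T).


a = 331.3 + 0.606*(0) = 331.3 m/s
M = v/a = 309/331.3 = 0.9327

0.9327


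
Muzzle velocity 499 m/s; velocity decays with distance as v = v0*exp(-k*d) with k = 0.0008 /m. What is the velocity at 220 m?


v = v0*exp(-k*d) = 499*exp(-0.0008*220) = 418.5 m/s

418.5 m/s


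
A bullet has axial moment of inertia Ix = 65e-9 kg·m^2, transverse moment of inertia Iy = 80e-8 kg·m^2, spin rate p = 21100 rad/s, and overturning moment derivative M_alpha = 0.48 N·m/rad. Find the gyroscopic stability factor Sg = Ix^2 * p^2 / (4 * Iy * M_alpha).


Sg = Ix^2 * p^2 / (4 * Iy * M_alpha) = (65e-9)^2 * 21100^2 / (4 * 80e-8 * 0.48) = 1.225

1.225


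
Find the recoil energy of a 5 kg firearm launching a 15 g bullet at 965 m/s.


v_r = m_p*v_p/m_gun = 0.015*965/5 = 2.895 m/s, E_r = 0.5*m_gun*v_r^2 = 0.5*5*2.895^2 = 20.95 J

20.95 J


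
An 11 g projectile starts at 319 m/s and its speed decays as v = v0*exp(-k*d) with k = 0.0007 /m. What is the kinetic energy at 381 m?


v = v0*exp(-k*d) = 319*exp(-0.0007*381) = 244.323 m/s
E = 0.5*m*v^2 = 0.5*0.011*244.323^2 = 328.3 J

328.3 J


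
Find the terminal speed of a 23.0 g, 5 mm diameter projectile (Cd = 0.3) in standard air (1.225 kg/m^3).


A = pi*(d/2)^2 = pi*(5/2000)^2 = 1.96350e-05 m^2
vt = sqrt(2mg/(Cd*rho*A)) = sqrt(2*0.023*9.81/(0.3 * 1.225 * 1.96350e-05)) = 250.1 m/s

250.1 m/s


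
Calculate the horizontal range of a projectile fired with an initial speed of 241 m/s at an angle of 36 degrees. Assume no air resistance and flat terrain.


R = v0^2 * sin(2*theta) / g = 241^2 * sin(2*36°) / 9.81 = 5631 m

5631 m


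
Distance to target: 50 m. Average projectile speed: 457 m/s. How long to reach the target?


t = d/v = 50/457 = 0.1094 s

0.1094 s


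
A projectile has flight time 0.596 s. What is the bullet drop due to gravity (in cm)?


drop = 0.5*g*t^2 = 0.5*9.81*0.596^2 = 1.74233 m ≈ 174.2 cm

174.2 cm


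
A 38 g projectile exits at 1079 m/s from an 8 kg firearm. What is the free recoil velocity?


v_recoil = m_p * v_p / m_gun = 0.038 * 1079 / 8 = 5.125 m/s

5.125 m/s


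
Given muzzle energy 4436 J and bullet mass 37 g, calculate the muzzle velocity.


v = sqrt(2*E/m) = sqrt(2*4436/0.037) = 489.7 m/s

489.7 m/s


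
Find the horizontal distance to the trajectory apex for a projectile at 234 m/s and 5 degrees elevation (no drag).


R = v0^2*sin(2*theta)/g = 234^2*sin(2*5°)/9.81 = 969.244 m
apex_dist = R/2 = 969.244/2 = 484.6 m

484.6 m


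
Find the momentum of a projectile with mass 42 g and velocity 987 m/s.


p = m*v = 0.042*987 = 41.45 kg·m/s

41.45 kg·m/s


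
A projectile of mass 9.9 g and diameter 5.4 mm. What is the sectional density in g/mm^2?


SD = m/d^2 = 9.9/5.4^2 = 0.3395 g/mm^2

0.3395 g/mm^2


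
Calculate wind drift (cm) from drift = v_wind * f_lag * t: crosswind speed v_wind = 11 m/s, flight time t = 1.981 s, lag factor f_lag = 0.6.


drift = v_wind * lag * t = 11 * 0.6 * 1.981 = 13.0746 m ≈ 1307 cm

1307 cm


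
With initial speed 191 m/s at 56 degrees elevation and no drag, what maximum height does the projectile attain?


H = (v0*sin(theta))^2 / (2g) = (191*sin(56°))^2 / (2*9.81) = 1278 m

1278 m


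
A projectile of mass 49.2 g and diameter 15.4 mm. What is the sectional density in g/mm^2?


SD = m/d^2 = 49.2/15.4^2 = 0.2075 g/mm^2

0.2075 g/mm^2


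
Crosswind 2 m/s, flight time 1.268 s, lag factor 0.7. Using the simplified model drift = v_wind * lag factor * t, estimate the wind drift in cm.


drift = v_wind * lag * t = 2 * 0.7 * 1.268 = 1.7752 m ≈ 177.5 cm

177.5 cm


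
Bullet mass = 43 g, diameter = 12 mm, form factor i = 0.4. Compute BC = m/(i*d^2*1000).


BC = m/(i*d^2*1000) = 43/(0.4 * 12^2 * 1000) = 0.0007465

0.0007465


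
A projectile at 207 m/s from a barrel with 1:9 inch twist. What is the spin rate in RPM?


twist_m = 9*0.0254 = 0.2286 m
spin = v/twist = 207/0.2286 = 905.5118 rev/s
RPM = spin*60 = 905.5118*60 ≈ 54331 RPM

54331 RPM


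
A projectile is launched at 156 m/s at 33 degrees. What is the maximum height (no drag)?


H = (v0*sin(theta))^2 / (2g) = (156*sin(33°))^2 / (2*9.81) = 367.9 m

367.9 m


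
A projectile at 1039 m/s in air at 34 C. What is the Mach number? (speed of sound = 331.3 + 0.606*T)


a = 331.3 + 0.606*(34) = 351.904 m/s
M = v/a = 1039/351.904 = 2.953

2.953


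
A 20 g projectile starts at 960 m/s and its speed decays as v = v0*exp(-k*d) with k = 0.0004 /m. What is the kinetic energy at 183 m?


v = v0*exp(-k*d) = 960*exp(-0.0004*183) = 892.238 m/s
E = 0.5*m*v^2 = 0.5*0.02*892.238^2 = 7961 J

7961 J


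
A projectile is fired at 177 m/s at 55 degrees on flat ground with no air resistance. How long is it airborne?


T = 2*v0*sin(theta)/g = 2*177*sin(55°)/9.81 = 29.56 s

29.56 s


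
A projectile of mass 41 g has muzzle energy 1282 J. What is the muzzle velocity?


v = sqrt(2*E/m) = sqrt(2*1282/0.041) = 250.1 m/s

250.1 m/s


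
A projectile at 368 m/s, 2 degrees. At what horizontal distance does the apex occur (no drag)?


R = v0^2*sin(2*theta)/g = 368^2*sin(2*2°)/9.81 = 962.966 m
apex_dist = R/2 = 962.966/2 = 481.5 m

481.5 m


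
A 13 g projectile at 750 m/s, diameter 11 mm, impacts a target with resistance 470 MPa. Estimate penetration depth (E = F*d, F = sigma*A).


A = pi*(d/2)^2 = pi*(11/2)^2 = 95.0332 mm^2
E = 0.5*m*v^2 = 0.5*0.013*750^2 = 3656.25 J
depth = E/(sigma*A) = 3656.25 J / (470 MPa * 95.0332 mm^2) = 3656.25/(470 * 95.0332) m = 0.0818583 m ≈ 81.86 mm

81.86 mm


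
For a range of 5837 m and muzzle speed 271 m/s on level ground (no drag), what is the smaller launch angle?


sin(2*theta) = R*g/v0^2 = 5837*9.81/271^2 = 0.779687, theta = arcsin(0.779687)/2 = 25.62°

25.62 degrees


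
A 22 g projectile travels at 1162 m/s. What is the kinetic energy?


E = 0.5*m*v^2 = 0.5*0.022*1162^2 = 14853 J

14853 J


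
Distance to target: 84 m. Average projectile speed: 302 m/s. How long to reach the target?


t = d/v = 84/302 = 0.2781 s

0.2781 s


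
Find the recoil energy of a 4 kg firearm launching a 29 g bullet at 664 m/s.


v_r = m_p*v_p/m_gun = 0.029*664/4 = 4.814 m/s, E_r = 0.5*m_gun*v_r^2 = 0.5*4*4.814^2 = 46.35 J

46.35 J


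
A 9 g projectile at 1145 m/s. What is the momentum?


p = m*v = 0.009*1145 = 10.3 kg·m/s

10.3 kg·m/s


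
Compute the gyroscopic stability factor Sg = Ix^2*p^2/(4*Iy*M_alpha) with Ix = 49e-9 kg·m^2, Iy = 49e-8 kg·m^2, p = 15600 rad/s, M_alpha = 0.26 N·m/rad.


Sg = Ix^2 * p^2 / (4 * Iy * M_alpha) = (49e-9)^2 * 15600^2 / (4 * 49e-8 * 0.26) = 1.147

1.147


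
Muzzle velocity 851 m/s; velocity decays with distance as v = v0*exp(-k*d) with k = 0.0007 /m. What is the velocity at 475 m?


v = v0*exp(-k*d) = 851*exp(-0.0007*475) = 610.3 m/s

610.3 m/s


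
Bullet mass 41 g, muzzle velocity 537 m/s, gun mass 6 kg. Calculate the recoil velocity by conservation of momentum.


v_recoil = m_p * v_p / m_gun = 0.041 * 537 / 6 = 3.669 m/s

3.669 m/s


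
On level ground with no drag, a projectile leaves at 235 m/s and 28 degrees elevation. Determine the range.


R = v0^2 * sin(2*theta) / g = 235^2 * sin(2*28°) / 9.81 = 4667 m

4667 m


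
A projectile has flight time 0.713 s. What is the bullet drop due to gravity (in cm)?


drop = 0.5*g*t^2 = 0.5*9.81*0.713^2 = 2.49355 m ≈ 249.4 cm

249.4 cm


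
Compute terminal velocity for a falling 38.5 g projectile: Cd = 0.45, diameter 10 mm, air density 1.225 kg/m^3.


A = pi*(d/2)^2 = pi*(10/2000)^2 = 7.85398e-05 m^2
vt = sqrt(2mg/(Cd*rho*A)) = sqrt(2*0.0385*9.81/(0.45 * 1.225 * 7.85398e-05)) = 132.1 m/s

132.1 m/s


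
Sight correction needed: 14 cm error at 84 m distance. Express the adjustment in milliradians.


1 mrad subtends 1 cm per 10 m of range, so adj = error_cm / (dist_m / 10) = 14 / (84/10) = 1.667 mrad

1.667 mrad


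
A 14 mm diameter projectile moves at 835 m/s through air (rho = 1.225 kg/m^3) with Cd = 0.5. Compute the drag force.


A = pi*(d/2)^2 = pi*(14/2000)^2 = 1.53938e-04 m^2
Fd = 0.5*Cd*rho*A*v^2 = 0.5*0.5*1.225*1.53938e-04*835^2 = 32.87 N

32.87 N


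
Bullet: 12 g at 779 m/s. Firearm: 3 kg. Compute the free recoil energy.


v_r = m_p*v_p/m_gun = 0.012*779/3 = 3.116 m/s, E_r = 0.5*m_gun*v_r^2 = 0.5*3*3.116^2 = 14.56 J

14.56 J


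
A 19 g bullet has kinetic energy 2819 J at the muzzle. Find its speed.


v = sqrt(2*E/m) = sqrt(2*2819/0.019) = 544.7 m/s

544.7 m/s


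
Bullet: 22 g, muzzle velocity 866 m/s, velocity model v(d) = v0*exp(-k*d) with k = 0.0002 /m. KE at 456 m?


v = v0*exp(-k*d) = 866*exp(-0.0002*456) = 790.515 m/s
E = 0.5*m*v^2 = 0.5*0.022*790.515^2 = 6874 J

6874 J


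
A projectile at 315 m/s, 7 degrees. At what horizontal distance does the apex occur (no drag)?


R = v0^2*sin(2*theta)/g = 315^2*sin(2*7°)/9.81 = 2446.96 m
apex_dist = R/2 = 2446.96/2 = 1223 m

1223 m


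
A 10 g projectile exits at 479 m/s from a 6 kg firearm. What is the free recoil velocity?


v_recoil = m_p * v_p / m_gun = 0.01 * 479 / 6 = 0.7983 m/s

0.7983 m/s


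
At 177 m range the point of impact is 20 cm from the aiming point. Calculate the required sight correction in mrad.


1 mrad subtends 1 cm per 10 m of range, so adj = error_cm / (dist_m / 10) = 20 / (177/10) = 1.13 mrad

1.13 mrad


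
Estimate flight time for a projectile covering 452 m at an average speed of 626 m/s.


t = d/v = 452/626 = 0.722 s

0.722 s


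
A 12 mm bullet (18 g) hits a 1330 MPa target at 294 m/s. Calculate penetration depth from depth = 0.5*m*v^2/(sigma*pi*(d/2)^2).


A = pi*(d/2)^2 = pi*(12/2)^2 = 113.097 mm^2
E = 0.5*m*v^2 = 0.5*0.018*294^2 = 777.924 J
depth = E/(sigma*A) = 777.924 J / (1330 MPa * 113.097 mm^2) = 777.924/(1330 * 113.097) m = 0.0051717 m ≈ 5.172 mm

5.172 mm


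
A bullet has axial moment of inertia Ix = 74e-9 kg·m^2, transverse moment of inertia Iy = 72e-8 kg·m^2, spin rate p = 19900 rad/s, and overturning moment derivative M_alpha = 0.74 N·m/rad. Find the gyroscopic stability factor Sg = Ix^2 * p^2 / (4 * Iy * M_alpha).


Sg = Ix^2 * p^2 / (4 * Iy * M_alpha) = (74e-9)^2 * 19900^2 / (4 * 72e-8 * 0.74) = 1.018

1.018


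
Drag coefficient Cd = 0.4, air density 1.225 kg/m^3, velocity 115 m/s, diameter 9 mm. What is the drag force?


A = pi*(d/2)^2 = pi*(9/2000)^2 = 6.36173e-05 m^2
Fd = 0.5*Cd*rho*A*v^2 = 0.5*0.4*1.225*6.36173e-05*115^2 = 0.2061 N

0.2061 N


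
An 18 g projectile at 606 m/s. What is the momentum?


p = m*v = 0.018*606 = 10.91 kg·m/s

10.91 kg·m/s


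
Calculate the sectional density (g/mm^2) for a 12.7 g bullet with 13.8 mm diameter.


SD = m/d^2 = 12.7/13.8^2 = 0.06669 g/mm^2

0.06669 g/mm^2


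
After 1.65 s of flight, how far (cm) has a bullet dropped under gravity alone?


drop = 0.5*g*t^2 = 0.5*9.81*1.65^2 = 13.3539 m ≈ 1335 cm

1335 cm


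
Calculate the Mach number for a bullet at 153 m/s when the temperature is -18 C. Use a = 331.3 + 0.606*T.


a = 331.3 + 0.606*(-18) = 320.392 m/s
M = v/a = 153/320.392 = 0.4775

0.4775


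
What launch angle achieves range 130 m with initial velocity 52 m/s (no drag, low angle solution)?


sin(2*theta) = R*g/v0^2 = 130*9.81/52^2 = 0.471635, theta = arcsin(0.471635)/2 = 14.07°

14.07 degrees


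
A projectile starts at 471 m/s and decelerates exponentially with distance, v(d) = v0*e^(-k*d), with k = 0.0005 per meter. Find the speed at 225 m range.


v = v0*exp(-k*d) = 471*exp(-0.0005*225) = 420.9 m/s

420.9 m/s


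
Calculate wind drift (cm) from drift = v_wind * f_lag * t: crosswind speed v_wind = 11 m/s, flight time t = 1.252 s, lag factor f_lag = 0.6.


drift = v_wind * lag * t = 11 * 0.6 * 1.252 = 8.2632 m ≈ 826.3 cm

826.3 cm


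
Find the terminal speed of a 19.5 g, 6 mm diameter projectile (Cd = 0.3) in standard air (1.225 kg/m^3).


A = pi*(d/2)^2 = pi*(6/2000)^2 = 2.82743e-05 m^2
vt = sqrt(2mg/(Cd*rho*A)) = sqrt(2*0.0195*9.81/(0.3 * 1.225 * 2.82743e-05)) = 191.9 m/s

191.9 m/s


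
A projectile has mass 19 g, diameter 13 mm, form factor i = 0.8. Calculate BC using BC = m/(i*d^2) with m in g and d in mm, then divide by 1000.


BC = m/(i*d^2*1000) = 19/(0.8 * 13^2 * 1000) = 0.0001405

0.0001405


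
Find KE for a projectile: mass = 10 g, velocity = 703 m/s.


E = 0.5*m*v^2 = 0.5*0.01*703^2 = 2471 J

2471 J


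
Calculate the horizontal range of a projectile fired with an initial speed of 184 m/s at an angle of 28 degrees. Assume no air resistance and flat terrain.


R = v0^2 * sin(2*theta) / g = 184^2 * sin(2*28°) / 9.81 = 2861 m

2861 m


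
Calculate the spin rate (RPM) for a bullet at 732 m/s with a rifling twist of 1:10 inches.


twist_m = 10*0.0254 = 0.254 m
spin = v/twist = 732/0.254 = 2881.89 rev/s
RPM = spin*60 = 2881.89*60 ≈ 172913 RPM

172913 RPM


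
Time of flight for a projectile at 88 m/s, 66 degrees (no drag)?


T = 2*v0*sin(theta)/g = 2*88*sin(66°)/9.81 = 16.39 s

16.39 s


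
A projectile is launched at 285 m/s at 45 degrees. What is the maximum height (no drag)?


H = (v0*sin(theta))^2 / (2g) = (285*sin(45°))^2 / (2*9.81) = 2070 m

2070 m


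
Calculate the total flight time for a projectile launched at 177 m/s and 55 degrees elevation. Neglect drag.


T = 2*v0*sin(theta)/g = 2*177*sin(55°)/9.81 = 29.56 s

29.56 s


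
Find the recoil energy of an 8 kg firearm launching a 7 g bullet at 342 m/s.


v_r = m_p*v_p/m_gun = 0.007*342/8 = 0.29925 m/s, E_r = 0.5*m_gun*v_r^2 = 0.5*8*0.29925^2 = 0.3582 J

0.3582 J


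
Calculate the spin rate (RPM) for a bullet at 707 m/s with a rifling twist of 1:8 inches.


twist_m = 8*0.0254 = 0.2032 m
spin = v/twist = 707/0.2032 = 3479.331 rev/s
RPM = spin*60 = 3479.331*60 ≈ 208760 RPM

208760 RPM


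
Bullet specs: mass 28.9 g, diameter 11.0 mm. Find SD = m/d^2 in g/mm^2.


SD = m/d^2 = 28.9/11.0^2 = 0.2388 g/mm^2

0.2388 g/mm^2


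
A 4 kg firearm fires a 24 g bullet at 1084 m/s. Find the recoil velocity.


v_recoil = m_p * v_p / m_gun = 0.024 * 1084 / 4 = 6.504 m/s

6.504 m/s


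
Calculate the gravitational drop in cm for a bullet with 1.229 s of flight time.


drop = 0.5*g*t^2 = 0.5*9.81*1.229^2 = 7.40871 m ≈ 740.9 cm

740.9 cm


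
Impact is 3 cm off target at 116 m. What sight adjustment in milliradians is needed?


1 mrad subtends 1 cm per 10 m of range, so adj = error_cm / (dist_m / 10) = 3 / (116/10) = 0.2586 mrad

0.2586 mrad


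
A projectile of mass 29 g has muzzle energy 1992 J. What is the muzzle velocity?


v = sqrt(2*E/m) = sqrt(2*1992/0.029) = 370.6 m/s

370.6 m/s


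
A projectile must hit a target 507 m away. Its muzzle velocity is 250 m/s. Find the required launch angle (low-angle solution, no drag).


sin(2*theta) = R*g/v0^2 = 507*9.81/250^2 = 0.0795787, theta = arcsin(0.0795787)/2 = 2.282°

2.282 degrees


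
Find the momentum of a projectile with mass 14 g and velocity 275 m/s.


p = m*v = 0.014*275 = 3.85 kg·m/s

3.85 kg·m/s


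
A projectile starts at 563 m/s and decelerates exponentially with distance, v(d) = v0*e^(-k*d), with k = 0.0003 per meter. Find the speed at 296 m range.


v = v0*exp(-k*d) = 563*exp(-0.0003*296) = 515.2 m/s

515.2 m/s


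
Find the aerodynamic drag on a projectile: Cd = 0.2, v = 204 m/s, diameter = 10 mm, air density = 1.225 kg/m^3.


A = pi*(d/2)^2 = pi*(10/2000)^2 = 7.85398e-05 m^2
Fd = 0.5*Cd*rho*A*v^2 = 0.5*0.2*1.225*7.85398e-05*204^2 = 0.4004 N

0.4004 N


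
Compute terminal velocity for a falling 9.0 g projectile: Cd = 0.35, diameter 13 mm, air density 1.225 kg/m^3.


A = pi*(d/2)^2 = pi*(13/2000)^2 = 1.32732e-04 m^2
vt = sqrt(2mg/(Cd*rho*A)) = sqrt(2*0.009*9.81/(0.35 * 1.225 * 1.32732e-04)) = 55.7 m/s

55.7 m/s


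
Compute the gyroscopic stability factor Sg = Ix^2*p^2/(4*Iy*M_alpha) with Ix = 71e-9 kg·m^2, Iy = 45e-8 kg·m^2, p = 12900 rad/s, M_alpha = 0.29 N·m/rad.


Sg = Ix^2 * p^2 / (4 * Iy * M_alpha) = (71e-9)^2 * 12900^2 / (4 * 45e-8 * 0.29) = 1.607

1.607


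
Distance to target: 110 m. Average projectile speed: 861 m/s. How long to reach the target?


t = d/v = 110/861 = 0.1278 s

0.1278 s


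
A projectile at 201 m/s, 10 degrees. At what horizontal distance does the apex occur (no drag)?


R = v0^2*sin(2*theta)/g = 201^2*sin(2*10°)/9.81 = 1408.56 m
apex_dist = R/2 = 1408.56/2 = 704.3 m

704.3 m


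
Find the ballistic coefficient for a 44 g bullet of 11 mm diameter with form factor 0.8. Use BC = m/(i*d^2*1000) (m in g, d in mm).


BC = m/(i*d^2*1000) = 44/(0.8 * 11^2 * 1000) = 0.0004545

0.0004545


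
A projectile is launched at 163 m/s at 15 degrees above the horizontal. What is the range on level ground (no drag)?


R = v0^2 * sin(2*theta) / g = 163^2 * sin(2*15°) / 9.81 = 1354 m

1354 m


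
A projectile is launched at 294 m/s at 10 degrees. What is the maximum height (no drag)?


H = (v0*sin(theta))^2 / (2g) = (294*sin(10°))^2 / (2*9.81) = 132.8 m

132.8 m


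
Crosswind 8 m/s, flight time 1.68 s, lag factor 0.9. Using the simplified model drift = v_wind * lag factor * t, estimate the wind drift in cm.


drift = v_wind * lag * t = 8 * 0.9 * 1.68 = 12.096 m ≈ 1210 cm

1210 cm


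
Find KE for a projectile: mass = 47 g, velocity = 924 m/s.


E = 0.5*m*v^2 = 0.5*0.047*924^2 = 20064 J

20064 J


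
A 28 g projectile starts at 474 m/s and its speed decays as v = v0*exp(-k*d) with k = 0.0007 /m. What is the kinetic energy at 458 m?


v = v0*exp(-k*d) = 474*exp(-0.0007*458) = 343.988 m/s
E = 0.5*m*v^2 = 0.5*0.028*343.988^2 = 1657 J

1657 J


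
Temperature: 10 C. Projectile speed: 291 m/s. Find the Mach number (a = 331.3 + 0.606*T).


a = 331.3 + 0.606*(10) = 337.36 m/s
M = v/a = 291/337.36 = 0.8626

0.8626


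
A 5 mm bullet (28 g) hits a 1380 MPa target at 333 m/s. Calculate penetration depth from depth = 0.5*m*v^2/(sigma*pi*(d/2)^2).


A = pi*(d/2)^2 = pi*(5/2)^2 = 19.635 mm^2
E = 0.5*m*v^2 = 0.5*0.028*333^2 = 1552.45 J
depth = E/(sigma*A) = 1552.45 J / (1380 MPa * 19.635 mm^2) = 1552.45/(1380 * 19.635) m = 0.0572938 m ≈ 57.29 mm

57.29 mm


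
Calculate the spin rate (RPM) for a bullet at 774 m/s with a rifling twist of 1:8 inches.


twist_m = 8*0.0254 = 0.2032 m
spin = v/twist = 774/0.2032 = 3809.055 rev/s
RPM = spin*60 = 3809.055*60 ≈ 228543 RPM

228543 RPM


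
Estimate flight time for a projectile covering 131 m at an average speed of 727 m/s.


t = d/v = 131/727 = 0.1802 s

0.1802 s


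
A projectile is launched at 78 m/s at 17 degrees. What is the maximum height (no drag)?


H = (v0*sin(theta))^2 / (2g) = (78*sin(17°))^2 / (2*9.81) = 26.51 m

26.51 m


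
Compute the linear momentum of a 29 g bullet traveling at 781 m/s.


p = m*v = 0.029*781 = 22.65 kg·m/s

22.65 kg·m/s


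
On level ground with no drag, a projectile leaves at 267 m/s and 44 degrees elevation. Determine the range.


R = v0^2 * sin(2*theta) / g = 267^2 * sin(2*44°) / 9.81 = 7263 m

7263 m


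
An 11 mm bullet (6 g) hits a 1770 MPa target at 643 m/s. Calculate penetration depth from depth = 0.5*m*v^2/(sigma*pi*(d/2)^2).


A = pi*(d/2)^2 = pi*(11/2)^2 = 95.0332 mm^2
E = 0.5*m*v^2 = 0.5*0.006*643^2 = 1240.35 J
depth = E/(sigma*A) = 1240.35 J / (1770 MPa * 95.0332 mm^2) = 1240.35/(1770 * 95.0332) m = 0.00737386 m ≈ 7.374 mm

7.374 mm


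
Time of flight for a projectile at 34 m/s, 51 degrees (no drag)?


T = 2*v0*sin(theta)/g = 2*34*sin(51°)/9.81 = 5.387 s

5.387 s


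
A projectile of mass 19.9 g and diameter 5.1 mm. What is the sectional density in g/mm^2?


SD = m/d^2 = 19.9/5.1^2 = 0.7651 g/mm^2

0.7651 g/mm^2


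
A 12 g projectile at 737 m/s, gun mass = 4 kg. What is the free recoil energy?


v_r = m_p*v_p/m_gun = 0.012*737/4 = 2.211 m/s, E_r = 0.5*m_gun*v_r^2 = 0.5*4*2.211^2 = 9.777 J

9.777 J


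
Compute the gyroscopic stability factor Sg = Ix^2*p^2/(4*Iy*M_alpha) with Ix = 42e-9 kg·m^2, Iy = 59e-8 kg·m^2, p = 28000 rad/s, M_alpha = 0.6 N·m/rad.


Sg = Ix^2 * p^2 / (4 * Iy * M_alpha) = (42e-9)^2 * 28000^2 / (4 * 59e-8 * 0.6) = 0.9767

0.9767


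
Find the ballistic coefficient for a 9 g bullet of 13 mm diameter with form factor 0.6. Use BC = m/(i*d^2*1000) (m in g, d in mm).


BC = m/(i*d^2*1000) = 9/(0.6 * 13^2 * 1000) = 8.876e-05

8.876e-05


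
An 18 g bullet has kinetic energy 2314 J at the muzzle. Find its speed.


v = sqrt(2*E/m) = sqrt(2*2314/0.018) = 507.1 m/s

507.1 m/s


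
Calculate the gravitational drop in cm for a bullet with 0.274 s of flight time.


drop = 0.5*g*t^2 = 0.5*9.81*0.274^2 = 0.368248 m ≈ 36.82 cm

36.82 cm


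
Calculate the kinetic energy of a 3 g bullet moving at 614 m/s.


E = 0.5*m*v^2 = 0.5*0.003*614^2 = 565.5 J

565.5 J


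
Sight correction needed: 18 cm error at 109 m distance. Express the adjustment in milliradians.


1 mrad subtends 1 cm per 10 m of range, so adj = error_cm / (dist_m / 10) = 18 / (109/10) = 1.651 mrad

1.651 mrad


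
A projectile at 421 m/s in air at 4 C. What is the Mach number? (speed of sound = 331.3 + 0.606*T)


a = 331.3 + 0.606*(4) = 333.724 m/s
M = v/a = 421/333.724 = 1.262

1.262


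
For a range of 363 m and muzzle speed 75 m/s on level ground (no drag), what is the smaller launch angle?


sin(2*theta) = R*g/v0^2 = 363*9.81/75^2 = 0.633072, theta = arcsin(0.633072)/2 = 19.64°

19.64 degrees


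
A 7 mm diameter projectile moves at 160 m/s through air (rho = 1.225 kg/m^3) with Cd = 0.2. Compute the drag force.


A = pi*(d/2)^2 = pi*(7/2000)^2 = 3.84845e-05 m^2
Fd = 0.5*Cd*rho*A*v^2 = 0.5*0.2*1.225*3.84845e-05*160^2 = 0.1207 N

0.1207 N


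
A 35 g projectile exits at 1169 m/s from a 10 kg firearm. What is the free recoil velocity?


v_recoil = m_p * v_p / m_gun = 0.035 * 1169 / 10 = 4.092 m/s

4.092 m/s
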